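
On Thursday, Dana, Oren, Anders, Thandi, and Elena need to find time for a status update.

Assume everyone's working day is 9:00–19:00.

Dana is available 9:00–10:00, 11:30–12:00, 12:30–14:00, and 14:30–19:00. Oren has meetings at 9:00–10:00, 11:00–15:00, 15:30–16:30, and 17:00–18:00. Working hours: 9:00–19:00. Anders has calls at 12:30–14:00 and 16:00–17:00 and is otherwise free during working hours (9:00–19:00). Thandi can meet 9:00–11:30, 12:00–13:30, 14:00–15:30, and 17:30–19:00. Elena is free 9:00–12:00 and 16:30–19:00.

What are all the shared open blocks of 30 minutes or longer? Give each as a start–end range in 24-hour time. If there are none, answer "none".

Oren free within 09:00–19:00: 10:00–11:00, 15:00–15:30, 16:30–17:00, 18:00–19:00.
Anders free within 09:00–19:00: 09:00–12:30, 14:00–16:00, 17:00–19:00.
Dana ∩ Oren: 15:00–15:30, 16:30–17:00, 18:00–19:00.
Dana ∩ Oren ∩ Anders: 15:00–15:30, 18:00–19:00.
Dana ∩ Oren ∩ Anders ∩ Thandi: 15:00–15:30, 18:00–19:00.
Dana ∩ Oren ∩ Anders ∩ Thandi ∩ Elena: 18:00–19:00.
Windows ≥ 30 min: 18:00–19:00.

18:00–19:00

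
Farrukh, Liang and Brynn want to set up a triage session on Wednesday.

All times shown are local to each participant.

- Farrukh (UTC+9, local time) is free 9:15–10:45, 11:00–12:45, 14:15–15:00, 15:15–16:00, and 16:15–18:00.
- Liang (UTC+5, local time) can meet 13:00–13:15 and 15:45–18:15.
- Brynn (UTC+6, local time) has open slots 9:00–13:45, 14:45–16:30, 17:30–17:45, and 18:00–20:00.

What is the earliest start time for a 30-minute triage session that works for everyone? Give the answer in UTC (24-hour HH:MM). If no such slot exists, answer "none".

none

Farrukh → UTC: 00:15–01:45, 02:00–03:45, 05:15–06:00, 06:15–07:00, 07:15–09:00.
Liang → UTC: 08:00–08:15, 10:45–13:15.
Brynn → UTC: 03:00–07:45, 08:45–10:30, 11:30–11:45, 12:00–14:00.
Farrukh ∩ Liang: 08:00–08:15.
Farrukh ∩ Liang ∩ Brynn: (none).
Windows ≥ 30 min: (none).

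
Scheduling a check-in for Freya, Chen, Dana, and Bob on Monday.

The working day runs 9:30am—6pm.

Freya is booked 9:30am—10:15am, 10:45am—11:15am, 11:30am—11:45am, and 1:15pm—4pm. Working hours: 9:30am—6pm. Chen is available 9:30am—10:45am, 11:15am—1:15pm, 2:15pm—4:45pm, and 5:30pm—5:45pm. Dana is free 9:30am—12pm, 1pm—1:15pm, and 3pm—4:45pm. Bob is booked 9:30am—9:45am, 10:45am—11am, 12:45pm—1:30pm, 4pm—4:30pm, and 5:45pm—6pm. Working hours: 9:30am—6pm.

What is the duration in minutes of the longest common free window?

Freya free within 09:30–18:00: 10:15–10:45, 11:15–11:30, 11:45–13:15, 16:00–18:00.
Bob free within 09:30–18:00: 09:45–10:45, 11:00–12:45, 13:30–16:00, 16:30–17:45.
Freya ∩ Chen: 10:15–10:45, 11:15–11:30, 11:45–13:15, 16:00–16:45, 17:30–17:45.
Freya ∩ Chen ∩ Dana: 10:15–10:45, 11:15–11:30, 11:45–12:00, 13:00–13:15, 16:00–16:45.
Freya ∩ Chen ∩ Dana ∩ Bob: 10:15–10:45, 11:15–11:30, 11:45–12:00, 16:30–16:45.
Common window lengths: 30, 15, 15, 15 min; longest is 30.

30 minutes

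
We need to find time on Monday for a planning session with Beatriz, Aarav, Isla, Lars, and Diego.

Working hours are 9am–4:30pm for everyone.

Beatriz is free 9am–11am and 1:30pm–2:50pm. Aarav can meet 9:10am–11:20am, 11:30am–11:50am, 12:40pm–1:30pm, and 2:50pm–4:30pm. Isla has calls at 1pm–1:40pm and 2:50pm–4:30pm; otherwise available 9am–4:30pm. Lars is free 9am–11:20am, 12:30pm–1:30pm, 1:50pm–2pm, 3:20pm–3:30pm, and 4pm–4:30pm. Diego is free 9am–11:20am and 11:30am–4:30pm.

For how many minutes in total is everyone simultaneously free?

110 minutes

Isla free within 09:00–16:30: 09:00–13:00, 13:40–14:50.
Beatriz ∩ Aarav: 09:10–11:00.
Beatriz ∩ Aarav ∩ Isla: 09:10–11:00.
Beatriz ∩ Aarav ∩ Isla ∩ Lars: 09:10–11:00.
Beatriz ∩ Aarav ∩ Isla ∩ Lars ∩ Diego: 09:10–11:00.
Total common minutes: 110.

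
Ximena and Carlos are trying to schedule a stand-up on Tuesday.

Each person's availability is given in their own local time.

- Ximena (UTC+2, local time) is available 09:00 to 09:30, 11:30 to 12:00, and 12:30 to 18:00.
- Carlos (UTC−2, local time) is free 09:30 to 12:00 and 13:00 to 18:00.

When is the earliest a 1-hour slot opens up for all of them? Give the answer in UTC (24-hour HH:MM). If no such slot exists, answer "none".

Ximena → UTC: 07:00–07:30, 09:30–10:00, 10:30–16:00.
Carlos → UTC: 11:30–14:00, 15:00–20:00.
Ximena ∩ Carlos: 11:30–14:00, 15:00–16:00.
Windows ≥ 60 min: 11:30–14:00, 15:00–16:00.
Earliest such window starts at 11:30.

11:30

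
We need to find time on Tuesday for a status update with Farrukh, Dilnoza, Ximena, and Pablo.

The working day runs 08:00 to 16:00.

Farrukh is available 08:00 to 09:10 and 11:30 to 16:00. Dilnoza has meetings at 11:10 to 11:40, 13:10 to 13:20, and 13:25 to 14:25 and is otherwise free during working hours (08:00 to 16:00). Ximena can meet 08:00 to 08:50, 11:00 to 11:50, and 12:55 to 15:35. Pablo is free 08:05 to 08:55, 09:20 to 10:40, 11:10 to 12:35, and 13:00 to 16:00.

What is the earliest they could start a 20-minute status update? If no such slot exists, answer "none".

Dilnoza free within 08:00–16:00: 08:00–11:10, 11:40–13:10, 13:20–13:25, 14:25–16:00.
Farrukh ∩ Dilnoza: 08:00–09:10, 11:40–13:10, 13:20–13:25, 14:25–16:00.
Farrukh ∩ Dilnoza ∩ Ximena: 08:00–08:50, 11:40–11:50, 12:55–13:10, 13:20–13:25, 14:25–15:35.
Farrukh ∩ Dilnoza ∩ Ximena ∩ Pablo: 08:05–08:50, 11:40–11:50, 13:00–13:10, 13:20–13:25, 14:25–15:35.
Windows ≥ 20 min: 08:05–08:50, 14:25–15:35.
Earliest such window starts at 08:05.

08:05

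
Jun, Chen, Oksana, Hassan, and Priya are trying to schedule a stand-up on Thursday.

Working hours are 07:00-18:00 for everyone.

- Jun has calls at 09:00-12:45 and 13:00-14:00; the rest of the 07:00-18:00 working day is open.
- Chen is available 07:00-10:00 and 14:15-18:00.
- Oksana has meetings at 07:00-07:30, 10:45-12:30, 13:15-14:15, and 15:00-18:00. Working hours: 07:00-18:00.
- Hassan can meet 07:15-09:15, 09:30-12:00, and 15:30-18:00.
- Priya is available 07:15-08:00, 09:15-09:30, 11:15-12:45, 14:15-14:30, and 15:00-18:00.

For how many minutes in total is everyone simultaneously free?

30 minutes

Jun free within 07:00–18:00: 07:00–09:00, 12:45–13:00, 14:00–18:00.
Oksana free within 07:00–18:00: 07:30–10:45, 12:30–13:15, 14:15–15:00.
Jun ∩ Chen: 07:00–09:00, 14:15–18:00.
Jun ∩ Chen ∩ Oksana: 07:30–09:00, 14:15–15:00.
Jun ∩ Chen ∩ Oksana ∩ Hassan: 07:30–09:00.
Jun ∩ Chen ∩ Oksana ∩ Hassan ∩ Priya: 07:30–08:00.
Total common minutes: 30.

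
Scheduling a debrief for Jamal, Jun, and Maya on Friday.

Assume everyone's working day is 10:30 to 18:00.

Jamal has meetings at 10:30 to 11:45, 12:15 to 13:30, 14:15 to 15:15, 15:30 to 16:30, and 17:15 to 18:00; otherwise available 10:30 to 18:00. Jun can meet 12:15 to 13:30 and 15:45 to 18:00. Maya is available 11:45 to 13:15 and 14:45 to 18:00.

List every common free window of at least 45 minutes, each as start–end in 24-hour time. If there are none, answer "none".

16:30–17:15

Jamal free within 10:30–18:00: 11:45–12:15, 13:30–14:15, 15:15–15:30, 16:30–17:15.
Jamal ∩ Jun: 16:30–17:15.
Jamal ∩ Jun ∩ Maya: 16:30–17:15.
Windows ≥ 45 min: 16:30–17:15.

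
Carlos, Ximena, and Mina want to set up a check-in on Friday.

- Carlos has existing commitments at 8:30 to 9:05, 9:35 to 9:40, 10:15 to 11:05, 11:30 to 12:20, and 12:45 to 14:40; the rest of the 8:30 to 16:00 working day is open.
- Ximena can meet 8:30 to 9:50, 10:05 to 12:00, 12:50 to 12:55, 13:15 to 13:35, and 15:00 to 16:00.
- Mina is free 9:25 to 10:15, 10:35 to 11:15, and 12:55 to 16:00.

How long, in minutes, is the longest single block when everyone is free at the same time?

Carlos free within 08:30–16:00: 09:05–09:35, 09:40–10:15, 11:05–11:30, 12:20–12:45, 14:40–16:00.
Carlos ∩ Ximena: 09:05–09:35, 09:40–09:50, 10:05–10:15, 11:05–11:30, 15:00–16:00.
Carlos ∩ Ximena ∩ Mina: 09:25–09:35, 09:40–09:50, 10:05–10:15, 11:05–11:15, 15:00–16:00.
Common window lengths: 10, 10, 10, 10, 60 min; longest is 60.

60 minutes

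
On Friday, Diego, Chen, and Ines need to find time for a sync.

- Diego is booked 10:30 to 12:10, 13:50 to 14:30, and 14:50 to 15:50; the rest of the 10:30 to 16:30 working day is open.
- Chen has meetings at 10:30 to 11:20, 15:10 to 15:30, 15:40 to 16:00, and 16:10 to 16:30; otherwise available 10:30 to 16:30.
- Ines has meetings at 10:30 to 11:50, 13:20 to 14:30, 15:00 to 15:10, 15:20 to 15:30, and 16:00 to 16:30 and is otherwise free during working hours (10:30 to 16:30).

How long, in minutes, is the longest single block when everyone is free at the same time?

Diego free within 10:30–16:30: 12:10–13:50, 14:30–14:50, 15:50–16:30.
Chen free within 10:30–16:30: 11:20–15:10, 15:30–15:40, 16:00–16:10.
Ines free within 10:30–16:30: 11:50–13:20, 14:30–15:00, 15:10–15:20, 15:30–16:00.
Diego ∩ Chen: 12:10–13:50, 14:30–14:50, 16:00–16:10.
Diego ∩ Chen ∩ Ines: 12:10–13:20, 14:30–14:50.
Common window lengths: 70, 20 min; longest is 70.

70 minutes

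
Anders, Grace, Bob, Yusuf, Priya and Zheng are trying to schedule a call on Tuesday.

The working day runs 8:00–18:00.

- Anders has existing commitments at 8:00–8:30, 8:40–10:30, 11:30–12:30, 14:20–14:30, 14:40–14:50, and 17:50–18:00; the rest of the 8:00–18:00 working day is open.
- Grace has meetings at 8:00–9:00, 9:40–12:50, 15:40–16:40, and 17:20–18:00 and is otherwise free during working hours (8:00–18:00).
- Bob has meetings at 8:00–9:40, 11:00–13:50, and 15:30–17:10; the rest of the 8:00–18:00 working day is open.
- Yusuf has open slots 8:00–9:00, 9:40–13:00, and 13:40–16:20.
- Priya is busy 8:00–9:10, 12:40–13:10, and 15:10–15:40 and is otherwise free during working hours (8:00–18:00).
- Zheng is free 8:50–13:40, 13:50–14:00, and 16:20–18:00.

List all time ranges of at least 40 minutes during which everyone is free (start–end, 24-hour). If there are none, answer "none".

Anders free within 08:00–18:00: 08:30–08:40, 10:30–11:30, 12:30–14:20, 14:30–14:40, 14:50–17:50.
Grace free within 08:00–18:00: 09:00–09:40, 12:50–15:40, 16:40–17:20.
Bob free within 08:00–18:00: 09:40–11:00, 13:50–15:30, 17:10–18:00.
Priya free within 08:00–18:00: 09:10–12:40, 13:10–15:10, 15:40–18:00.
Anders ∩ Grace: 12:50–14:20, 14:30–14:40, 14:50–15:40, 16:40–17:20.
Anders ∩ Grace ∩ Bob: 13:50–14:20, 14:30–14:40, 14:50–15:30, 17:10–17:20.
Anders ∩ Grace ∩ Bob ∩ Yusuf: 13:50–14:20, 14:30–14:40, 14:50–15:30.
Anders ∩ Grace ∩ Bob ∩ Yusuf ∩ Priya: 13:50–14:20, 14:30–14:40, 14:50–15:10.
Anders ∩ Grace ∩ Bob ∩ Yusuf ∩ Priya ∩ Zheng: 13:50–14:00.
Windows ≥ 40 min: (none).

none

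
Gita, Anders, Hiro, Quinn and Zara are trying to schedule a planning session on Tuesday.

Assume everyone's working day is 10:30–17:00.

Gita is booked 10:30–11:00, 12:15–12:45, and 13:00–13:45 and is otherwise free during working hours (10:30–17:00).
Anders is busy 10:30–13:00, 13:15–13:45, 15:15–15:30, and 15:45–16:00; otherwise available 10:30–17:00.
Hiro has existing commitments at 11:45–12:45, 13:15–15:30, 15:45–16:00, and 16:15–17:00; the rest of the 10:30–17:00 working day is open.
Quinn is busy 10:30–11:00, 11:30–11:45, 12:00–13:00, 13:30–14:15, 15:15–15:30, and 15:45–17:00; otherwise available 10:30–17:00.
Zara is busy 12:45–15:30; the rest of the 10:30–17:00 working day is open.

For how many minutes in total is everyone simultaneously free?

Gita free within 10:30–17:00: 11:00–12:15, 12:45–13:00, 13:45–17:00.
Anders free within 10:30–17:00: 13:00–13:15, 13:45–15:15, 15:30–15:45, 16:00–17:00.
Hiro free within 10:30–17:00: 10:30–11:45, 12:45–13:15, 15:30–15:45, 16:00–16:15.
Quinn free within 10:30–17:00: 11:00–11:30, 11:45–12:00, 13:00–13:30, 14:15–15:15, 15:30–15:45.
Zara free within 10:30–17:00: 10:30–12:45, 15:30–17:00.
Gita ∩ Anders: 13:45–15:15, 15:30–15:45, 16:00–17:00.
Gita ∩ Anders ∩ Hiro: 15:30–15:45, 16:00–16:15.
Gita ∩ Anders ∩ Hiro ∩ Quinn: 15:30–15:45.
Gita ∩ Anders ∩ Hiro ∩ Quinn ∩ Zara: 15:30–15:45.
Total common minutes: 15.

15 minutes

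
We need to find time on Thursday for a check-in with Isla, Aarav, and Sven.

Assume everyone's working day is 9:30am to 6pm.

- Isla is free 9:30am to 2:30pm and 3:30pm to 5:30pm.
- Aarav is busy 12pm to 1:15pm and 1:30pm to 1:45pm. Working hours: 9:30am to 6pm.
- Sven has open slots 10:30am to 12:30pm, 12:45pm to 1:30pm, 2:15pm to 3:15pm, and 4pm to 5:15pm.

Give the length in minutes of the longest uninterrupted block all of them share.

90 minutes

Aarav free within 09:30–18:00: 09:30–12:00, 13:15–13:30, 13:45–18:00.
Isla ∩ Aarav: 09:30–12:00, 13:15–13:30, 13:45–14:30, 15:30–17:30.
Isla ∩ Aarav ∩ Sven: 10:30–12:00, 13:15–13:30, 14:15–14:30, 16:00–17:15.
Common window lengths: 90, 15, 15, 75 min; longest is 90.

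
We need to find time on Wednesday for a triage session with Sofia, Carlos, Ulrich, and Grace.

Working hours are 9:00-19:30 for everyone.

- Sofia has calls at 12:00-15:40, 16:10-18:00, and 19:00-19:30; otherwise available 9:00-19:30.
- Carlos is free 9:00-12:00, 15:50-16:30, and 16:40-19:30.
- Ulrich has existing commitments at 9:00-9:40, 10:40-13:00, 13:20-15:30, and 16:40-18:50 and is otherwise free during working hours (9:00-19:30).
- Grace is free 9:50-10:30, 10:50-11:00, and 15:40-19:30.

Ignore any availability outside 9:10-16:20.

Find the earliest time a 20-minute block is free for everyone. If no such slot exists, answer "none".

Sofia free within 09:00–19:30: 09:00–12:00, 15:40–16:10, 18:00–19:00.
Ulrich free within 09:00–19:30: 09:40–10:40, 13:00–13:20, 15:30–16:40, 18:50–19:30.
Sofia ∩ Carlos: 09:00–12:00, 15:50–16:10, 18:00–19:00.
Sofia ∩ Carlos ∩ Ulrich: 09:40–10:40, 15:50–16:10, 18:50–19:00.
Sofia ∩ Carlos ∩ Ulrich ∩ Grace: 09:50–10:30, 15:50–16:10, 18:50–19:00.
Restricted to 09:10–16:20: 09:50–10:30, 15:50–16:10.
Windows ≥ 20 min: 09:50–10:30, 15:50–16:10.
Earliest such window starts at 09:50.

09:50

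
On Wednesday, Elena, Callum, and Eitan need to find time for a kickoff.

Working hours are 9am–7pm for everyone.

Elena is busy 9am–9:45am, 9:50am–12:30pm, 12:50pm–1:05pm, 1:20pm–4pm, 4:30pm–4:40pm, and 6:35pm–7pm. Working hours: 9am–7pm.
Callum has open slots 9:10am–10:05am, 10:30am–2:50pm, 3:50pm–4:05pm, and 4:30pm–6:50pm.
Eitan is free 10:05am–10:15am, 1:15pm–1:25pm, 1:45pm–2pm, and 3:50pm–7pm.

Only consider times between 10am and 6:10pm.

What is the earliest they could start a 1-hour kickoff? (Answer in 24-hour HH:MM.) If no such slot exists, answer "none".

Elena free within 09:00–19:00: 09:45–09:50, 12:30–12:50, 13:05–13:20, 16:00–16:30, 16:40–18:35.
Elena ∩ Callum: 09:45–09:50, 12:30–12:50, 13:05–13:20, 16:00–16:05, 16:40–18:35.
Elena ∩ Callum ∩ Eitan: 13:15–13:20, 16:00–16:05, 16:40–18:35.
Restricted to 10:00–18:10: 13:15–13:20, 16:00–16:05, 16:40–18:10.
Windows ≥ 60 min: 16:40–18:10.
Earliest such window starts at 16:40.

16:40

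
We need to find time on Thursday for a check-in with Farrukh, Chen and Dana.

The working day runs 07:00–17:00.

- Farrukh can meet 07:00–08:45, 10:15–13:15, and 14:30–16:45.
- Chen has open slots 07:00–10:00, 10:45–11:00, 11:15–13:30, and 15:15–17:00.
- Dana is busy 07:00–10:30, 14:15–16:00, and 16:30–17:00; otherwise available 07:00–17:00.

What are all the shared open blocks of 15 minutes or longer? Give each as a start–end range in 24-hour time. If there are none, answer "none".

Dana free within 07:00–17:00: 10:30–14:15, 16:00–16:30.
Farrukh ∩ Chen: 07:00–08:45, 10:45–11:00, 11:15–13:15, 15:15–16:45.
Farrukh ∩ Chen ∩ Dana: 10:45–11:00, 11:15–13:15, 16:00–16:30.
Windows ≥ 15 min: 10:45–11:00, 11:15–13:15, 16:00–16:30.

10:45–11:00, 11:15–13:15, 16:00–16:30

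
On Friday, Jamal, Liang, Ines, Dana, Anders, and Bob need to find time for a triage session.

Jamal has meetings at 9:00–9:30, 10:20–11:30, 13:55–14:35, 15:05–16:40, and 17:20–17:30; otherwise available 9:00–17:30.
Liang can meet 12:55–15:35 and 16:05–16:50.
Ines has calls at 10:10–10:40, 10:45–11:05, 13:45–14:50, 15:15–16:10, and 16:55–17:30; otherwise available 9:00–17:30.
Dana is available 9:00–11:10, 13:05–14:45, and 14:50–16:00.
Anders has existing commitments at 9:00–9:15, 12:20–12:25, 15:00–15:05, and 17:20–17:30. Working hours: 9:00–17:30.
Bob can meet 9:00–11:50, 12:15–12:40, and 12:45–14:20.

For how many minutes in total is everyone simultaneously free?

40 minutes

Jamal free within 09:00–17:30: 09:30–10:20, 11:30–13:55, 14:35–15:05, 16:40–17:20.
Ines free within 09:00–17:30: 09:00–10:10, 10:40–10:45, 11:05–13:45, 14:50–15:15, 16:10–16:55.
Anders free within 09:00–17:30: 09:15–12:20, 12:25–15:00, 15:05–17:20.
Jamal ∩ Liang: 12:55–13:55, 14:35–15:05, 16:40–16:50.
Jamal ∩ Liang ∩ Ines: 12:55–13:45, 14:50–15:05, 16:40–16:50.
Jamal ∩ Liang ∩ Ines ∩ Dana: 13:05–13:45, 14:50–15:05.
Jamal ∩ Liang ∩ Ines ∩ Dana ∩ Anders: 13:05–13:45, 14:50–15:00.
Jamal ∩ Liang ∩ Ines ∩ Dana ∩ Anders ∩ Bob: 13:05–13:45.
Total common minutes: 40.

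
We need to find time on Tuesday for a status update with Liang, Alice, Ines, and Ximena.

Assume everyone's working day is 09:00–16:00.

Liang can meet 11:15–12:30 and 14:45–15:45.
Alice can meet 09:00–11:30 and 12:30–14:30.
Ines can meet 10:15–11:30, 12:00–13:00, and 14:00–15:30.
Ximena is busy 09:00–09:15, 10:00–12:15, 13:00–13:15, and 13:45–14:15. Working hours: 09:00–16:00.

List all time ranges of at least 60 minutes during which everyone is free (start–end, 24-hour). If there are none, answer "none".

Ximena free within 09:00–16:00: 09:15–10:00, 12:15–13:00, 13:15–13:45, 14:15–16:00.
Liang ∩ Alice: 11:15–11:30.
Liang ∩ Alice ∩ Ines: 11:15–11:30.
Liang ∩ Alice ∩ Ines ∩ Ximena: (none).
Windows ≥ 60 min: (none).

none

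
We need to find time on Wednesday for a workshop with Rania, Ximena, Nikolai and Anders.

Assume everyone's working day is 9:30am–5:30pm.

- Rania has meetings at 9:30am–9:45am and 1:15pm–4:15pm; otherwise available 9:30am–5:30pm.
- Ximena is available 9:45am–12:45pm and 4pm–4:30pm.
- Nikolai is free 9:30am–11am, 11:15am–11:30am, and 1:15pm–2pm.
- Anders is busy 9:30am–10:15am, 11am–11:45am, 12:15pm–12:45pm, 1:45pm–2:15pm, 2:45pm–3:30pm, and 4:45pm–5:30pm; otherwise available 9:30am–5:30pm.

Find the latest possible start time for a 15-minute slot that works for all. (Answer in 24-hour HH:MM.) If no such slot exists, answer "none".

Rania free within 09:30–17:30: 09:45–13:15, 16:15–17:30.
Anders free within 09:30–17:30: 10:15–11:00, 11:45–12:15, 12:45–13:45, 14:15–14:45, 15:30–16:45.
Rania ∩ Ximena: 09:45–12:45, 16:15–16:30.
Rania ∩ Ximena ∩ Nikolai: 09:45–11:00, 11:15–11:30.
Rania ∩ Ximena ∩ Nikolai ∩ Anders: 10:15–11:00.
Windows ≥ 15 min: 10:15–11:00.
Latest start in the last window 10:15–11:00 is 11:00 − 15 min = 10:45.

10:45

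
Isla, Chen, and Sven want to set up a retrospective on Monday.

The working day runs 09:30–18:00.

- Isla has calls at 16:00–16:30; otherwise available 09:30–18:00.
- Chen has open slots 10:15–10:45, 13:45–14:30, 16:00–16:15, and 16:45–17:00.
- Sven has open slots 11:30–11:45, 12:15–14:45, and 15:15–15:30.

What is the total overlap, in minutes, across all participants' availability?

Isla free within 09:30–18:00: 09:30–16:00, 16:30–18:00.
Isla ∩ Chen: 10:15–10:45, 13:45–14:30, 16:45–17:00.
Isla ∩ Chen ∩ Sven: 13:45–14:30.
Total common minutes: 45.

45 minutes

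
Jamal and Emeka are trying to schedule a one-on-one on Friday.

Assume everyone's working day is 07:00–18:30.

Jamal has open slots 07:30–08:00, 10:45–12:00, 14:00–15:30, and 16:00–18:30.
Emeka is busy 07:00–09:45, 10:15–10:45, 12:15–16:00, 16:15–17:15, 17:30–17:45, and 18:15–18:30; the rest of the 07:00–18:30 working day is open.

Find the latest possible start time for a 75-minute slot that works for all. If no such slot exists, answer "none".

10:45

Emeka free within 07:00–18:30: 09:45–10:15, 10:45–12:15, 16:00–16:15, 17:15–17:30, 17:45–18:15.
Jamal ∩ Emeka: 10:45–12:00, 16:00–16:15, 17:15–17:30, 17:45–18:15.
Windows ≥ 75 min: 10:45–12:00.
Latest start in the last window 10:45–12:00 is 12:00 − 75 min = 10:45.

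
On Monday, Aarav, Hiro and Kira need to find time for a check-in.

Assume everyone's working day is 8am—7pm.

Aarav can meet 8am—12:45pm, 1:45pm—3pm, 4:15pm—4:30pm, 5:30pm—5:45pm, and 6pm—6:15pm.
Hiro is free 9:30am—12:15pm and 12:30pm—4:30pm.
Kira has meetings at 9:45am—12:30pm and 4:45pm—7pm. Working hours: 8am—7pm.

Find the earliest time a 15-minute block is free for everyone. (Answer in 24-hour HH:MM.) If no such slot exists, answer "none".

09:30

Kira free within 08:00–19:00: 08:00–09:45, 12:30–16:45.
Aarav ∩ Hiro: 09:30–12:15, 12:30–12:45, 13:45–15:00, 16:15–16:30.
Aarav ∩ Hiro ∩ Kira: 09:30–09:45, 12:30–12:45, 13:45–15:00, 16:15–16:30.
Windows ≥ 15 min: 09:30–09:45, 12:30–12:45, 13:45–15:00, 16:15–16:30.
Earliest such window starts at 09:30.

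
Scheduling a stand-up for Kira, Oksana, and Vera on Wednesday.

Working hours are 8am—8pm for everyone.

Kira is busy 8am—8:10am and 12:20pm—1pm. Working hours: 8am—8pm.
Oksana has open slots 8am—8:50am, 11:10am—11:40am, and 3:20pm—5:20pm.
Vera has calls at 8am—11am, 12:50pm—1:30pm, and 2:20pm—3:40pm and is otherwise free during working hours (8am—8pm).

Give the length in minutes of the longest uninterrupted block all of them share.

Kira free within 08:00–20:00: 08:10–12:20, 13:00–20:00.
Vera free within 08:00–20:00: 11:00–12:50, 13:30–14:20, 15:40–20:00.
Kira ∩ Oksana: 08:10–08:50, 11:10–11:40, 15:20–17:20.
Kira ∩ Oksana ∩ Vera: 11:10–11:40, 15:40–17:20.
Common window lengths: 30, 100 min; longest is 100.

100 minutes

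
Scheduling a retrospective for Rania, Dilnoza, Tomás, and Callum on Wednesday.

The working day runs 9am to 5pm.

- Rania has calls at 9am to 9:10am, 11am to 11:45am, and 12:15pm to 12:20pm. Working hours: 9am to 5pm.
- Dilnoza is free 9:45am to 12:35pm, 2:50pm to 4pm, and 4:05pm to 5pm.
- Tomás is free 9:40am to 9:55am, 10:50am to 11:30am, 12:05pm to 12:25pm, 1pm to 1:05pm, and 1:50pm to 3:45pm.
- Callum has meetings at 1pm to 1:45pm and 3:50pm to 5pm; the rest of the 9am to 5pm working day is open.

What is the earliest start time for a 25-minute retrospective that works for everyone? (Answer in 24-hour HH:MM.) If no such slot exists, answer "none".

Rania free within 09:00–17:00: 09:10–11:00, 11:45–12:15, 12:20–17:00.
Callum free within 09:00–17:00: 09:00–13:00, 13:45–15:50.
Rania ∩ Dilnoza: 09:45–11:00, 11:45–12:15, 12:20–12:35, 14:50–16:00, 16:05–17:00.
Rania ∩ Dilnoza ∩ Tomás: 09:45–09:55, 10:50–11:00, 12:05–12:15, 12:20–12:25, 14:50–15:45.
Rania ∩ Dilnoza ∩ Tomás ∩ Callum: 09:45–09:55, 10:50–11:00, 12:05–12:15, 12:20–12:25, 14:50–15:45.
Windows ≥ 25 min: 14:50–15:45.
Earliest such window starts at 14:50.

14:50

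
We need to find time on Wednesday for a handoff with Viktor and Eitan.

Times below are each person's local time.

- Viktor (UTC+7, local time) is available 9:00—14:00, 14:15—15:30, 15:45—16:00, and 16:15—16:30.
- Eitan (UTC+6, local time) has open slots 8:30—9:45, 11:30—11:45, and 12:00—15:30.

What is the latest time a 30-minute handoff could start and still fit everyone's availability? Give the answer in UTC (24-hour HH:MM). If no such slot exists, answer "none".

Viktor → UTC: 02:00–07:00, 07:15–08:30, 08:45–09:00, 09:15–09:30.
Eitan → UTC: 02:30–03:45, 05:30–05:45, 06:00–09:30.
Viktor ∩ Eitan: 02:30–03:45, 05:30–05:45, 06:00–07:00, 07:15–08:30, 08:45–09:00, 09:15–09:30.
Windows ≥ 30 min: 02:30–03:45, 06:00–07:00, 07:15–08:30.
Latest start in the last window 07:15–08:30 is 08:30 − 30 min = 08:00.

08:00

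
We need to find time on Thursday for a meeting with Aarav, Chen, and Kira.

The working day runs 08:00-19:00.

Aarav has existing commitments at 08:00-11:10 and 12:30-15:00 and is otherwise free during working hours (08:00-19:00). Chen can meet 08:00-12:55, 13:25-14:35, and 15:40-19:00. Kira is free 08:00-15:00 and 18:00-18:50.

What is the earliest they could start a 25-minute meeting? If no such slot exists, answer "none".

11:10

Aarav free within 08:00–19:00: 11:10–12:30, 15:00–19:00.
Aarav ∩ Chen: 11:10–12:30, 15:40–19:00.
Aarav ∩ Chen ∩ Kira: 11:10–12:30, 18:00–18:50.
Windows ≥ 25 min: 11:10–12:30, 18:00–18:50.
Earliest such window starts at 11:10.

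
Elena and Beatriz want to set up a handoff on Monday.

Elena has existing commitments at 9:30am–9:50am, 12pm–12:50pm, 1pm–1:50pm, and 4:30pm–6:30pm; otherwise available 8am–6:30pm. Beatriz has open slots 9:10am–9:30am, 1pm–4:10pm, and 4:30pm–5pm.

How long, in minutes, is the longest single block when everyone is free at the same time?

140 minutes

Elena free within 08:00–18:30: 08:00–09:30, 09:50–12:00, 12:50–13:00, 13:50–16:30.
Elena ∩ Beatriz: 09:10–09:30, 13:50–16:10.
Common window lengths: 20, 140 min; longest is 140.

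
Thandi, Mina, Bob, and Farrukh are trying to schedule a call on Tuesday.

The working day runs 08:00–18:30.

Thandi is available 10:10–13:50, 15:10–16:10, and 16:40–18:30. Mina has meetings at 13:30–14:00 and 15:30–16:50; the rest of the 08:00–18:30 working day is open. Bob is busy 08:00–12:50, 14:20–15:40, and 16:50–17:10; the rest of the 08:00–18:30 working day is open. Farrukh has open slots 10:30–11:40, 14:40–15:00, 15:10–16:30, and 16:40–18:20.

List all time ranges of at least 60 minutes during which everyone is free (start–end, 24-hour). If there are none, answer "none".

Mina free within 08:00–18:30: 08:00–13:30, 14:00–15:30, 16:50–18:30.
Bob free within 08:00–18:30: 12:50–14:20, 15:40–16:50, 17:10–18:30.
Thandi ∩ Mina: 10:10–13:30, 15:10–15:30, 16:50–18:30.
Thandi ∩ Mina ∩ Bob: 12:50–13:30, 17:10–18:30.
Thandi ∩ Mina ∩ Bob ∩ Farrukh: 17:10–18:20.
Windows ≥ 60 min: 17:10–18:20.

17:10–18:20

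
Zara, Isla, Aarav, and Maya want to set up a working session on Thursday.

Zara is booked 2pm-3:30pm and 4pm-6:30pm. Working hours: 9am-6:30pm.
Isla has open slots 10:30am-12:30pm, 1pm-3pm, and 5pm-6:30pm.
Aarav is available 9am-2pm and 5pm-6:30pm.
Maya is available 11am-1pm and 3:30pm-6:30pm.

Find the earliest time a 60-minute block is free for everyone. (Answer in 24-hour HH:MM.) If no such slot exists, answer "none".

Zara free within 09:00–18:30: 09:00–14:00, 15:30–16:00.
Zara ∩ Isla: 10:30–12:30, 13:00–14:00.
Zara ∩ Isla ∩ Aarav: 10:30–12:30, 13:00–14:00.
Zara ∩ Isla ∩ Aarav ∩ Maya: 11:00–12:30.
Windows ≥ 60 min: 11:00–12:30.
Earliest such window starts at 11:00.

11:00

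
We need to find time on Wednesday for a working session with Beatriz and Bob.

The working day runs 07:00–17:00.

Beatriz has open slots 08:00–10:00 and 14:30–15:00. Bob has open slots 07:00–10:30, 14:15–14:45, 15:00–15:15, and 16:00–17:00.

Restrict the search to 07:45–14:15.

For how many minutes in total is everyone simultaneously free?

Beatriz ∩ Bob: 08:00–10:00, 14:30–14:45.
Restricted to 07:45–14:15: 08:00–10:00.
Total common minutes: 120.

120 minutes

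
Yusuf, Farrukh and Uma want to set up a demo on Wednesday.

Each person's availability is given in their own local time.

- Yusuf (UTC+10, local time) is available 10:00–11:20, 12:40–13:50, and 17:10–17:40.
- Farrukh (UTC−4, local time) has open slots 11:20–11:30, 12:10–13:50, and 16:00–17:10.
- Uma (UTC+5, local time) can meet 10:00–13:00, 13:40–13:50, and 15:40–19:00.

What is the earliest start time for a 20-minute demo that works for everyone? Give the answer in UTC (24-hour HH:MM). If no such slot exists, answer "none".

none

Yusuf → UTC: 00:00–01:20, 02:40–03:50, 07:10–07:40.
Farrukh → UTC: 15:20–15:30, 16:10–17:50, 20:00–21:10.
Uma → UTC: 05:00–08:00, 08:40–08:50, 10:40–14:00.
Yusuf ∩ Farrukh: (none).
Yusuf ∩ Farrukh ∩ Uma: (none).
Windows ≥ 20 min: (none).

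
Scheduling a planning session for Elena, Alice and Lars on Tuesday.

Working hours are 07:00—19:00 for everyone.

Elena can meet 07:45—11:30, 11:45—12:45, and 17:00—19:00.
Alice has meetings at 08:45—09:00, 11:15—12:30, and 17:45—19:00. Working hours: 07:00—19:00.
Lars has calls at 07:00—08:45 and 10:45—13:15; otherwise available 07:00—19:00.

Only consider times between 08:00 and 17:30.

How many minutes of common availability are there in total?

Alice free within 07:00–19:00: 07:00–08:45, 09:00–11:15, 12:30–17:45.
Lars free within 07:00–19:00: 08:45–10:45, 13:15–19:00.
Elena ∩ Alice: 07:45–08:45, 09:00–11:15, 12:30–12:45, 17:00–17:45.
Elena ∩ Alice ∩ Lars: 09:00–10:45, 17:00–17:45.
Restricted to 08:00–17:30: 09:00–10:45, 17:00–17:30.
Total common minutes: 105 + 30 = 135.

135 minutes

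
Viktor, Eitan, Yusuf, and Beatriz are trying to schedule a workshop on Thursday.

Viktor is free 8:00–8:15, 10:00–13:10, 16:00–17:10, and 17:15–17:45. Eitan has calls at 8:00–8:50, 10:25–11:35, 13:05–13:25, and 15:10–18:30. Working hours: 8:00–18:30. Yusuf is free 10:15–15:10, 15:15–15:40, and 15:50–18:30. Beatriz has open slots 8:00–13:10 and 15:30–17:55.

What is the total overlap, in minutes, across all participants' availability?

100 minutes

Eitan free within 08:00–18:30: 08:50–10:25, 11:35–13:05, 13:25–15:10.
Viktor ∩ Eitan: 10:00–10:25, 11:35–13:05.
Viktor ∩ Eitan ∩ Yusuf: 10:15–10:25, 11:35–13:05.
Viktor ∩ Eitan ∩ Yusuf ∩ Beatriz: 10:15–10:25, 11:35–13:05.
Total common minutes: 10 + 90 = 100.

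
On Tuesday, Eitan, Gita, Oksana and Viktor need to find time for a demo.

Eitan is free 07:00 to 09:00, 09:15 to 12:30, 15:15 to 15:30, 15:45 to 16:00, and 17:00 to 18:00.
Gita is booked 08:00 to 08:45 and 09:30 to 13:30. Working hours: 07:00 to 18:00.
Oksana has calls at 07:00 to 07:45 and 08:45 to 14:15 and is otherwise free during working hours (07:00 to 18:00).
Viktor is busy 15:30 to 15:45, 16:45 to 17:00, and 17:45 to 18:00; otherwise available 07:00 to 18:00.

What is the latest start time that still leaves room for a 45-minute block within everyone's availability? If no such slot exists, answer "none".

17:00

Gita free within 07:00–18:00: 07:00–08:00, 08:45–09:30, 13:30–18:00.
Oksana free within 07:00–18:00: 07:45–08:45, 14:15–18:00.
Viktor free within 07:00–18:00: 07:00–15:30, 15:45–16:45, 17:00–17:45.
Eitan ∩ Gita: 07:00–08:00, 08:45–09:00, 09:15–09:30, 15:15–15:30, 15:45–16:00, 17:00–18:00.
Eitan ∩ Gita ∩ Oksana: 07:45–08:00, 15:15–15:30, 15:45–16:00, 17:00–18:00.
Eitan ∩ Gita ∩ Oksana ∩ Viktor: 07:45–08:00, 15:15–15:30, 15:45–16:00, 17:00–17:45.
Windows ≥ 45 min: 17:00–17:45.
Latest start in the last window 17:00–17:45 is 17:45 − 45 min = 17:00.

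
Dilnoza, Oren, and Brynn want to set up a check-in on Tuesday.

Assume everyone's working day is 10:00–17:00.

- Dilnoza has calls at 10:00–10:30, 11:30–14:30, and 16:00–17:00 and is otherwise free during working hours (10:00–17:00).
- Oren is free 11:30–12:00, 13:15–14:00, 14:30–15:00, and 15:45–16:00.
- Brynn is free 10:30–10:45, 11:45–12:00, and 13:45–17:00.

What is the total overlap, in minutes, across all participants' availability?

45 minutes

Dilnoza free within 10:00–17:00: 10:30–11:30, 14:30–16:00.
Dilnoza ∩ Oren: 14:30–15:00, 15:45–16:00.
Dilnoza ∩ Oren ∩ Brynn: 14:30–15:00, 15:45–16:00.
Total common minutes: 30 + 15 = 45.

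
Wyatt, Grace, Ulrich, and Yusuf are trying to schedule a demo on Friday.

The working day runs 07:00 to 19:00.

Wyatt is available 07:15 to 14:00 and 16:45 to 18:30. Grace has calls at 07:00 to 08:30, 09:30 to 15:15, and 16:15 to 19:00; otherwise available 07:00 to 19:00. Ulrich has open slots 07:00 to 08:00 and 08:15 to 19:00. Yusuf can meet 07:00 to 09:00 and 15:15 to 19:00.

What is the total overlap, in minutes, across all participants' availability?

Grace free within 07:00–19:00: 08:30–09:30, 15:15–16:15.
Wyatt ∩ Grace: 08:30–09:30.
Wyatt ∩ Grace ∩ Ulrich: 08:30–09:30.
Wyatt ∩ Grace ∩ Ulrich ∩ Yusuf: 08:30–09:00.
Total common minutes: 30.

30 minutes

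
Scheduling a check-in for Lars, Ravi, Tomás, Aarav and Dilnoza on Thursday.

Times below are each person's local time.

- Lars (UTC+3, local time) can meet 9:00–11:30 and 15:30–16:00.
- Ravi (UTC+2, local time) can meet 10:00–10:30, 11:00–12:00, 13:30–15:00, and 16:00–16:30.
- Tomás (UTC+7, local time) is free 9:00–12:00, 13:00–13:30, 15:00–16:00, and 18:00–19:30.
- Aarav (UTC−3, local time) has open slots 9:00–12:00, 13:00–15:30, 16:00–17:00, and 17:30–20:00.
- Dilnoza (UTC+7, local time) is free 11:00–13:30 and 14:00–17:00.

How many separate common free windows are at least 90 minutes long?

Lars → UTC: 06:00–08:30, 12:30–13:00.
Ravi → UTC: 08:00–08:30, 09:00–10:00, 11:30–13:00, 14:00–14:30.
Tomás → UTC: 02:00–05:00, 06:00–06:30, 08:00–09:00, 11:00–12:30.
Aarav → UTC: 12:00–15:00, 16:00–18:30, 19:00–20:00, 20:30–23:00.
Dilnoza → UTC: 04:00–06:30, 07:00–10:00.
Lars ∩ Ravi: 08:00–08:30, 12:30–13:00.
Lars ∩ Ravi ∩ Tomás: 08:00–08:30.
Lars ∩ Ravi ∩ Tomás ∩ Aarav: (none).
Lars ∩ Ravi ∩ Tomás ∩ Aarav ∩ Dilnoza: (none).
Windows ≥ 90 min: (none).
That's 0 windows.

0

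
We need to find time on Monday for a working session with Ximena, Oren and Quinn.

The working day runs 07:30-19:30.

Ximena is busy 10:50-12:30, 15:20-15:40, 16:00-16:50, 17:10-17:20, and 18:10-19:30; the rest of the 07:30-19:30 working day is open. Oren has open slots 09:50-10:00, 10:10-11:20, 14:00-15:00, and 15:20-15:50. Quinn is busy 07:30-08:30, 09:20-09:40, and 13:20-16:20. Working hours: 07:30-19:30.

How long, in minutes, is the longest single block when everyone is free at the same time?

Ximena free within 07:30–19:30: 07:30–10:50, 12:30–15:20, 15:40–16:00, 16:50–17:10, 17:20–18:10.
Quinn free within 07:30–19:30: 08:30–09:20, 09:40–13:20, 16:20–19:30.
Ximena ∩ Oren: 09:50–10:00, 10:10–10:50, 14:00–15:00, 15:40–15:50.
Ximena ∩ Oren ∩ Quinn: 09:50–10:00, 10:10–10:50.
Common window lengths: 10, 40 min; longest is 40.

40 minutes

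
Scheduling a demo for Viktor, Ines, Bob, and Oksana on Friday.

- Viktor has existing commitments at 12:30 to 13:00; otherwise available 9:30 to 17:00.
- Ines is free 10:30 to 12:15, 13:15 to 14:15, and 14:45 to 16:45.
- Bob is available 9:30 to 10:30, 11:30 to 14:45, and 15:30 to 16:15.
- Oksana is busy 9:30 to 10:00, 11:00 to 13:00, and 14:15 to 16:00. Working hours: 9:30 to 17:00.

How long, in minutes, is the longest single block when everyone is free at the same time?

60 minutes

Viktor free within 09:30–17:00: 09:30–12:30, 13:00–17:00.
Oksana free within 09:30–17:00: 10:00–11:00, 13:00–14:15, 16:00–17:00.
Viktor ∩ Ines: 10:30–12:15, 13:15–14:15, 14:45–16:45.
Viktor ∩ Ines ∩ Bob: 11:30–12:15, 13:15–14:15, 15:30–16:15.
Viktor ∩ Ines ∩ Bob ∩ Oksana: 13:15–14:15, 16:00–16:15.
Common window lengths: 60, 15 min; longest is 60.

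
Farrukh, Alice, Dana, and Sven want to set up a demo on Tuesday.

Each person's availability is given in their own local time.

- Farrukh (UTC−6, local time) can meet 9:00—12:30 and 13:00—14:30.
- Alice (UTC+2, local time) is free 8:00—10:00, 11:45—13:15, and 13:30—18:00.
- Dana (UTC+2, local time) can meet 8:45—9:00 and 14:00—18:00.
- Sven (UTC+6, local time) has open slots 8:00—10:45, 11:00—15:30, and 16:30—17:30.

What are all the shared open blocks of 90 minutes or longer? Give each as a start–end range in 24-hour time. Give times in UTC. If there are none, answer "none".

Farrukh → UTC: 15:00–18:30, 19:00–20:30.
Alice → UTC: 06:00–08:00, 09:45–11:15, 11:30–16:00.
Dana → UTC: 06:45–07:00, 12:00–16:00.
Sven → UTC: 02:00–04:45, 05:00–09:30, 10:30–11:30.
Farrukh ∩ Alice: 15:00–16:00.
Farrukh ∩ Alice ∩ Dana: 15:00–16:00.
Farrukh ∩ Alice ∩ Dana ∩ Sven: (none).
Windows ≥ 90 min: (none).

none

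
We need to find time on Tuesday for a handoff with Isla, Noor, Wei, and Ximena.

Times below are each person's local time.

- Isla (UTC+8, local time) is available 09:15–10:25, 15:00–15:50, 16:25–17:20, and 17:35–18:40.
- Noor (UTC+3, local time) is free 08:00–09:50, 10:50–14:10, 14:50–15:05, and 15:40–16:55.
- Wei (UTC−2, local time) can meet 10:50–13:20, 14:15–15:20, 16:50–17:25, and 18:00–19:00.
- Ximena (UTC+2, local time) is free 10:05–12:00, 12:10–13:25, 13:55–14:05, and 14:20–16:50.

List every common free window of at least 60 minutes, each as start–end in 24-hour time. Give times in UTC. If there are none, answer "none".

Isla → UTC: 01:15–02:25, 07:00–07:50, 08:25–09:20, 09:35–10:40.
Noor → UTC: 05:00–06:50, 07:50–11:10, 11:50–12:05, 12:40–13:55.
Wei → UTC: 12:50–15:20, 16:15–17:20, 18:50–19:25, 20:00–21:00.
Ximena → UTC: 08:05–10:00, 10:10–11:25, 11:55–12:05, 12:20–14:50.
Isla ∩ Noor: 08:25–09:20, 09:35–10:40.
Isla ∩ Noor ∩ Wei: (none).
Isla ∩ Noor ∩ Wei ∩ Ximena: (none).
Windows ≥ 60 min: (none).

none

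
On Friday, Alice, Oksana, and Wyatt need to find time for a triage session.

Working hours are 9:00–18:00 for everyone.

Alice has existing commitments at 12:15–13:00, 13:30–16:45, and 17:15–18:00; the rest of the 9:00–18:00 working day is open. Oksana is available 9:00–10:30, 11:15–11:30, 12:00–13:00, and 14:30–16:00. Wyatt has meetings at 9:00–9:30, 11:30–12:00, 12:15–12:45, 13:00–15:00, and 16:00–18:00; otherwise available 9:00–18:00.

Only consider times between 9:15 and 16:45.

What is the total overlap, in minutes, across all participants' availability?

90 minutes

Alice free within 09:00–18:00: 09:00–12:15, 13:00–13:30, 16:45–17:15.
Wyatt free within 09:00–18:00: 09:30–11:30, 12:00–12:15, 12:45–13:00, 15:00–16:00.
Alice ∩ Oksana: 09:00–10:30, 11:15–11:30, 12:00–12:15.
Alice ∩ Oksana ∩ Wyatt: 09:30–10:30, 11:15–11:30, 12:00–12:15.
Restricted to 09:15–16:45: 09:30–10:30, 11:15–11:30, 12:00–12:15.
Total common minutes: 60 + 15 + 15 = 90.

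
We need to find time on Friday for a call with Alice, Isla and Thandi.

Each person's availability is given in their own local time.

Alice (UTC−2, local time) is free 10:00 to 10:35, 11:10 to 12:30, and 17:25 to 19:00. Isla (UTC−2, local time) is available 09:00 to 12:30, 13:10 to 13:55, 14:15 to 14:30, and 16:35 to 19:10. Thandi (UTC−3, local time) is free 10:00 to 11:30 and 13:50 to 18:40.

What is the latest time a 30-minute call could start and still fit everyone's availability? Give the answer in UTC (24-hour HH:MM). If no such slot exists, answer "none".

20:30

Alice → UTC: 12:00–12:35, 13:10–14:30, 19:25–21:00.
Isla → UTC: 11:00–14:30, 15:10–15:55, 16:15–16:30, 18:35–21:10.
Thandi → UTC: 13:00–14:30, 16:50–21:40.
Alice ∩ Isla: 12:00–12:35, 13:10–14:30, 19:25–21:00.
Alice ∩ Isla ∩ Thandi: 13:10–14:30, 19:25–21:00.
Windows ≥ 30 min: 13:10–14:30, 19:25–21:00.
Latest start in the last window 19:25–21:00 is 21:00 − 30 min = 20:30.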